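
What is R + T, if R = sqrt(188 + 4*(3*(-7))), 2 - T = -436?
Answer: 438 + 2*sqrt(26) ≈ 448.20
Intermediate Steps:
T = 438 (T = 2 - 1*(-436) = 2 + 436 = 438)
R = 2*sqrt(26) (R = sqrt(188 + 4*(-21)) = sqrt(188 - 84) = sqrt(104) = 2*sqrt(26) ≈ 10.198)
R + T = 2*sqrt(26) + 438 = 438 + 2*sqrt(26)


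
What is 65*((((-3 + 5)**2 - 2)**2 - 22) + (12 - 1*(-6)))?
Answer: 0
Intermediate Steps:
65*((((-3 + 5)**2 - 2)**2 - 22) + (12 - 1*(-6))) = 65*(((2**2 - 2)**2 - 22) + (12 + 6)) = 65*(((4 - 2)**2 - 22) + 18) = 65*((2**2 - 22) + 18) = 65*((4 - 22) + 18) = 65*(-18 + 18) = 65*0 = 0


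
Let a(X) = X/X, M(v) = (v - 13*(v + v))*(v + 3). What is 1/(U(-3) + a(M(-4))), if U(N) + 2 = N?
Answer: -1/4 ≈ -0.25000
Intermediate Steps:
M(v) = -25*v*(3 + v) (M(v) = (v - 26*v)*(3 + v) = (-25*v)*(3 + v) = -25*v*(3 + v))
U(N) = -2 + N
a(X) = 1
1/(U(-3) + a(M(-4))) = 1/((-2 - 3) + 1) = 1/(-5 + 1) = 1/(-4) = -1/4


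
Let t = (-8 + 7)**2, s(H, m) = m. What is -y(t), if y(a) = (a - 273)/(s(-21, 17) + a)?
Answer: 136/9 ≈ 15.111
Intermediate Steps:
t = 1 (t = (-1)**2 = 1)
y(a) = (-273 + a)/(17 + a) (y(a) = (a - 273)/(17 + a) = (-273 + a)/(17 + a))
-y(t) = -(-273 + 1)/(17 + 1) = -(-272)/18 = -1*(-136/9) = 136/9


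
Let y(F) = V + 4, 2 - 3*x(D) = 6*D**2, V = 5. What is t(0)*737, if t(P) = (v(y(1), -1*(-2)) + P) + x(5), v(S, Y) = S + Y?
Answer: -84755/3 ≈ -28252.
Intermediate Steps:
x(D) = 2/3 - 2*D**2
y(F) = 9 (y(F) = 5 + 4 = 9)
t(P) = -115/3 + P (t(P) = ((9 - 1*(-2)) + P) + (2/3 - 2*5**2) = ((9 + 2) + P) + (2/3 - 2*25) = (11 + P) + (2/3 - 50) = (11 + P) - 148/3 = -115/3 + P)
t(0)*737 = (-115/3 + 0)*737 = -115/3*737 = -84755/3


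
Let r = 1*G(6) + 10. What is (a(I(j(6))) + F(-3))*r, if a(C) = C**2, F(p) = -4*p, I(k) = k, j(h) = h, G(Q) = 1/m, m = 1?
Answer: 528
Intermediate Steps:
G(Q) = 1 (G(Q) = 1/1 = 1)
r = 11 (r = 1*1 + 10 = 1 + 10 = 11)
(a(I(j(6))) + F(-3))*r = (6**2 - 4*(-3))*11 = (36 + 12)*11 = 48*11 = 528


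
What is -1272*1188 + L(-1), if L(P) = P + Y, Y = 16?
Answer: -1511121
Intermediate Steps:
L(P) = 16 + P (L(P) = P + 16 = 16 + P)
-1272*1188 + L(-1) = -1272*1188 + (16 - 1) = -1511136 + 15 = -1511121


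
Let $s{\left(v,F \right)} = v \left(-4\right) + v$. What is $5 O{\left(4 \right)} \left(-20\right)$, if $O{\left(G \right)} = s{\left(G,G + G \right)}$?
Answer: $1200$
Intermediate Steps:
$s{\left(v,F \right)} = - 3 v$ ($s{\left(v,F \right)} = - 4 v + v = - 3 v$)
$O{\left(G \right)} = - 3 G$
$5 O{\left(4 \right)} \left(-20\right) = 5 \left(\left(-3\right) 4\right) \left(-20\right) = 5 \left(-12\right) \left(-20\right) = \left(-60\right) \left(-20\right) = 1200$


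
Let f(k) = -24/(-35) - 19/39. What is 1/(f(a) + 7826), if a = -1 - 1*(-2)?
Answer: 1365/10682761 ≈ 0.00012778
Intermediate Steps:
a = 1 (a = -1 + 2 = 1)
f(k) = 271/1365 (f(k) = -24*(-1/35) - 19*1/39 = 24/35 - 19/39 = 271/1365)
1/(f(a) + 7826) = 1/(271/1365 + 7826) = 1/(10682761/1365) = 1365/10682761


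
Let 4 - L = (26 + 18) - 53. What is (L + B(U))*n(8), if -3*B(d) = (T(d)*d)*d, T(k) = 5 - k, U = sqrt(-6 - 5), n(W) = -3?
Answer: -94 + 11*I*sqrt(11) ≈ -94.0 + 36.483*I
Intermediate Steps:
U = I*sqrt(11) (U = sqrt(-11) = I*sqrt(11) ≈ 3.3166*I)
B(d) = -d**2*(5 - d)/3 (B(d) = -(5 - d)*d*d/3 = -d*(5 - d)*d/3 = -d**2*(5 - d)/3)
L = 13 (L = 4 - ((26 + 18) - 53) = 4 - (44 - 53) = 4 - 1*(-9) = 4 + 9 = 13)
(L + B(U))*n(8) = (13 + (I*sqrt(11))**2*(-5 + I*sqrt(11))/3)*(-3) = (13 + (1/3)*(-11)*(-5 + I*sqrt(11)))*(-3) = (13 + (55/3 - 11*I*sqrt(11)/3))*(-3) = (94/3 - 11*I*sqrt(11)/3)*(-3) = -94 + 11*I*sqrt(11)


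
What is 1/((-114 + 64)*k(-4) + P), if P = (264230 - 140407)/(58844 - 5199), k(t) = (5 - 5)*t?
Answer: 53645/123823 ≈ 0.43324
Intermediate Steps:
k(t) = 0 (k(t) = 0*t = 0)
P = 123823/53645 ≈ 2.3082
1/((-114 + 64)*k(-4) + P) = 1/((-114 + 64)*0 + 123823/53645) = 1/(-50*0 + 123823/53645) = 1/(0 + 123823/53645) = 1/(123823/53645) = 53645/123823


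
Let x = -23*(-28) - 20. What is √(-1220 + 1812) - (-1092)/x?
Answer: 7/4 + 4*√37 ≈ 26.081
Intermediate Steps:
x = 624 (x = 644 - 20 = 624)
√(-1220 + 1812) - (-1092)/x = √(-1220 + 1812) - (-1092)/624 = √592 - (-1092)/624 = 4*√37 - 1*(-7/4) = 4*√37 + 7/4 = 7/4 + 4*√37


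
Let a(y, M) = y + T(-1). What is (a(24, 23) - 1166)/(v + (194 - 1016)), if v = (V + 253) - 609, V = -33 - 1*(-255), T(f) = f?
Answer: 1143/956 ≈ 1.1956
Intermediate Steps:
V = 222 (V = -33 + 255 = 222)
a(y, M) = -1 + y (a(y, M) = y - 1 = -1 + y)
v = -134 (v = (222 + 253) - 609 = 475 - 609 = -134)
(a(24, 23) - 1166)/(v + (194 - 1016)) = ((-1 + 24) - 1166)/(-134 + (194 - 1016)) = (23 - 1166)/(-134 - 822) = -1143/(-956) = -1143*(-1/956) = 1143/956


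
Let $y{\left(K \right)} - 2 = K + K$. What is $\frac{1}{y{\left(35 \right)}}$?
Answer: $\frac{1}{72} \approx 0.013889$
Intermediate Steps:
$y{\left(K \right)} = 2 + 2 K$ ($y{\left(K \right)} = 2 + \left(K + K\right) = 2 + 2 K$)
$\frac{1}{y{\left(35 \right)}} = \frac{1}{2 + 2 \cdot 35} = \frac{1}{2 + 70} = \frac{1}{72}$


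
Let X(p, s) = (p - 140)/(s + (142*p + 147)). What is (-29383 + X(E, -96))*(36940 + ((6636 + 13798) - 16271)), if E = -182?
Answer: -31150952442891/25793 ≈ -1.2077e+9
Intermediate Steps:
X(p, s) = (-140 + p)/(147 + s + 142*p) (X(p, s) = (-140 + p)/(s + (147 + 142*p)) = (-140 + p)/(147 + s + 142*p))
(-29383 + X(E, -96))*(36940 + ((6636 + 13798) - 16271)) = (-29383 + (-140 - 182)/(147 - 96 + 142*(-182)))*(36940 + ((6636 + 13798) - 16271)) = (-29383 - 322/(147 - 96 - 25844))*(36940 + (20434 - 16271)) = (-29383 - 322/(-25793))*(36940 + 4163) = (-29383 - 1/25793*(-322))*41103 = (-29383 + 322/25793)*41103 = -757875397/25793*41103 = -31150952442891/25793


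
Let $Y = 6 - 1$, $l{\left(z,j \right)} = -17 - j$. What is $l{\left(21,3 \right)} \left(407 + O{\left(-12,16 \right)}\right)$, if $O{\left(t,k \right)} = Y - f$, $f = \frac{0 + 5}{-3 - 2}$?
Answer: $-8260$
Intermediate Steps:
$f = -1$ ($f = \frac{5}{-5} = 5 \left(- \frac{1}{5}\right) = -1$)
$Y = 5$ ($Y = 6 - 1 = 5$)
$O{\left(t,k \right)} = 6$ ($O{\left(t,k \right)} = 5 - -1 = 5 + 1 = 6$)
$l{\left(21,3 \right)} \left(407 + O{\left(-12,16 \right)}\right) = \left(-17 - 3\right) \left(407 + 6\right) = \left(-17 - 3\right) 413 = \left(-20\right) 413 = -8260$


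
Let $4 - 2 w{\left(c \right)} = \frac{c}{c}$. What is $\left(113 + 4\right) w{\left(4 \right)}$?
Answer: $\frac{351}{2} \approx 175.5$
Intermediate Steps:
$w{\left(c \right)} = \frac{3}{2}$ ($w{\left(c \right)} = 2 - \frac{c \frac{1}{c}}{2} = 2 - \frac{1}{2} = \frac{3}{2}$)
$\left(113 + 4\right) w{\left(4 \right)} = \left(113 + 4\right) \frac{3}{2} = 117 \cdot \frac{3}{2} = \frac{351}{2}$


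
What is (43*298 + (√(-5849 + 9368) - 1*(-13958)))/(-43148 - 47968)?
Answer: -2231/7593 - √391/30372 ≈ -0.29447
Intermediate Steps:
(43*298 + (√(-5849 + 9368) - 1*(-13958)))/(-43148 - 47968) = (12814 + (√3519 + 13958))/(-91116) = (12814 + (3*√391 + 13958))*(-1/91116) = (12814 + (13958 + 3*√391))*(-1/91116) = (26772 + 3*√391)*(-1/91116) = -2231/7593 - √391/30372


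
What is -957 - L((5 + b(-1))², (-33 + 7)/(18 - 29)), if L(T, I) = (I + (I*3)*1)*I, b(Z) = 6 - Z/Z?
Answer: -118501/121 ≈ -979.35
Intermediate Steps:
b(Z) = 5 (b(Z) = 6 - 1*1 = 6 - 1 = 5)
L(T, I) = 4*I² (L(T, I) = (I + (3*I)*1)*I = (I + 3*I)*I = (4*I)*I = 4*I²)
-957 - L((5 + b(-1))², (-33 + 7)/(18 - 29)) = -957 - 4*((-33 + 7)/(18 - 29))² = -957 - 4*(-26/(-11))² = -957 - 4*(-26*(-1/11))² = -957 - 4*(26/11)² = -957 - 4*676/121 = -957 - 1*2704/121 = -957 - 2704/121 = -118501/121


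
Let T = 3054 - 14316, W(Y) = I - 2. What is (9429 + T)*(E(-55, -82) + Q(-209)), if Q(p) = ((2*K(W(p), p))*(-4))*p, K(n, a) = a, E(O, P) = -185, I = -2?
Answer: 640877289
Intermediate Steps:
W(Y) = -4 (W(Y) = -2 - 2 = -4)
T = -11262
Q(p) = -8*p² (Q(p) = ((2*p)*(-4))*p = (-8*p)*p = -8*p²)
(9429 + T)*(E(-55, -82) + Q(-209)) = (9429 - 11262)*(-185 - 8*(-209)²) = -1833*(-185 - 8*43681) = -1833*(-185 - 349448) = -1833*(-349633) = 640877289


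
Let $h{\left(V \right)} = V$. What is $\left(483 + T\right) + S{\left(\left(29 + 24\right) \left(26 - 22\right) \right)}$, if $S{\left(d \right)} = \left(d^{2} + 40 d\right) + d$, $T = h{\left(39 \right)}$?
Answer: $54158$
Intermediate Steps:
$T = 39$
$S{\left(d \right)} = d^{2} + 41 d$
$\left(483 + T\right) + S{\left(\left(29 + 24\right) \left(26 - 22\right) \right)} = \left(483 + 39\right) + \left(29 + 24\right) \left(26 - 22\right) \left(41 + \left(29 + 24\right) \left(26 - 22\right)\right) = 522 + 53 \cdot 4 \left(41 + 53 \cdot 4\right) = 522 + 212 \left(41 + 212\right) = 522 + 212 \cdot 253 = 522 + 53636 = 54158$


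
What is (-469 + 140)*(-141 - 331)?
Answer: 155288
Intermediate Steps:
(-469 + 140)*(-141 - 331) = -329*(-472) = 155288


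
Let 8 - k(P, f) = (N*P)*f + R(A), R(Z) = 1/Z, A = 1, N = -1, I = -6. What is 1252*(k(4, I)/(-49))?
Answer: 21284/49 ≈ 434.37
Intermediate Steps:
k(P, f) = 7 + P*f (k(P, f) = 8 - ((-P)*f + 1/1) = 8 - (-P*f + 1) = 8 - (1 - P*f) = 8 + (-1 + P*f) = 7 + P*f)
1252*(k(4, I)/(-49)) = 1252*((7 + 4*(-6))/(-49)) = 1252*((7 - 24)*(-1/49)) = 1252*(-17*(-1/49)) = 1252*(17/49) = 21284/49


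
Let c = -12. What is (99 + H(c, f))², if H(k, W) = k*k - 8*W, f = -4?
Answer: 75625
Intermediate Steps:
H(k, W) = k² - 8*W
(99 + H(c, f))² = (99 + ((-12)² - 8*(-4)))² = (99 + (144 + 32))² = (99 + 176)² = 275² = 75625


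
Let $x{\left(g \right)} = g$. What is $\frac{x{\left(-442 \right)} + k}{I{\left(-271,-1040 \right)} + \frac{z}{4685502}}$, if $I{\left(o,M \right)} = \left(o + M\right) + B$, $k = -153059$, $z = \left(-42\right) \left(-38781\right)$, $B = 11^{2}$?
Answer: $\frac{6309028443}{48895777} \approx 129.03$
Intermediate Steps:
$B = 121$
$z = 1628802$
$I{\left(o,M \right)} = 121 + M + o$ ($I{\left(o,M \right)} = \left(o + M\right) + 121 = \left(M + o\right) + 121 = 121 + M + o$)
$\frac{x{\left(-442 \right)} + k}{I{\left(-271,-1040 \right)} + \frac{z}{4685502}} = \frac{-442 - 153059}{\left(121 - 1040 - 271\right) + \frac{1628802}{4685502}} = - \frac{153501}{-1190 + 1628802 \cdot \frac{1}{4685502}} = - \frac{153501}{-1190 + \frac{271467}{780917}} = - \frac{153501}{- \frac{929019763}{780917}} = \left(-153501\right) \left(- \frac{780917}{929019763}\right) = \frac{6309028443}{48895777}$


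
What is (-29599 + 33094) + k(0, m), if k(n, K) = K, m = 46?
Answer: 3541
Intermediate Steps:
(-29599 + 33094) + k(0, m) = (-29599 + 33094) + 46 = 3495 + 46 = 3541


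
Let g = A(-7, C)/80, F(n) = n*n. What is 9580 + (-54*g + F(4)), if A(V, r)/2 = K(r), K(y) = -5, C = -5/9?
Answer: 38411/4 ≈ 9602.8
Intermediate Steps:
C = -5/9 (C = -5*⅑ = -5/9 ≈ -0.55556)
F(n) = n²
A(V, r) = -10 (A(V, r) = 2*(-5) = -10)
g = -⅛ (g = -10/80 = -10*1/80 = -⅛ ≈ -0.12500)
9580 + (-54*g + F(4)) = 9580 + (-54*(-⅛) + 4²) = 9580 + (27/4 + 16) = 9580 + 91/4 = 38411/4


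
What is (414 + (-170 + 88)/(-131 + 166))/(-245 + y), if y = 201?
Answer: -3602/385 ≈ -9.3559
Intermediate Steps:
(414 + (-170 + 88)/(-131 + 166))/(-245 + y) = (414 + (-170 + 88)/(-131 + 166))/(-245 + 201) = (414 - 82/35)/(-44) = (414 - 82*1/35)*(-1/44) = (414 - 82/35)*(-1/44) = (14408/35)*(-1/44) = -3602/385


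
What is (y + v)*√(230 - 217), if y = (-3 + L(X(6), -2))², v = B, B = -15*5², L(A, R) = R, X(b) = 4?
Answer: -350*√13 ≈ -1261.9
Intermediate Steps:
B = -375 (B = -15*25 = -375)
v = -375
y = 25 (y = (-3 - 2)² = (-5)² = 25)
(y + v)*√(230 - 217) = (25 - 375)*√(230 - 217) = -350*√13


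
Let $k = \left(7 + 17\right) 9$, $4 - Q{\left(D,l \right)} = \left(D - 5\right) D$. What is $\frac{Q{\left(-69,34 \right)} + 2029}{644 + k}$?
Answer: $- \frac{3073}{860} \approx -3.5733$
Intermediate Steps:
$Q{\left(D,l \right)} = 4 - D \left(-5 + D\right)$ ($Q{\left(D,l \right)} = 4 - \left(D - 5\right) D = 4 - \left(-5 + D\right) D = 4 - D \left(-5 + D\right)$)
$k = 216$ ($k = 24 \cdot 9 = 216$)
$\frac{Q{\left(-69,34 \right)} + 2029}{644 + k} = \frac{\left(4 - \left(-69\right)^{2} + 5 \left(-69\right)\right) + 2029}{644 + 216} = \frac{\left(4 - 4761 - 345\right) + 2029}{860} = \left(\left(4 - 4761 - 345\right) + 2029\right) \frac{1}{860} = \left(-5102 + 2029\right) \frac{1}{860} = \left(-3073\right) \frac{1}{860} = - \frac{3073}{860}$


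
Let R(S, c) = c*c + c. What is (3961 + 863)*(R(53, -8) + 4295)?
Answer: 20989224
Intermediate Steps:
R(S, c) = c + c² (R(S, c) = c² + c = c + c²)
(3961 + 863)*(R(53, -8) + 4295) = (3961 + 863)*(-8*(1 - 8) + 4295) = 4824*(-8*(-7) + 4295) = 4824*(56 + 4295) = 4824*4351 = 20989224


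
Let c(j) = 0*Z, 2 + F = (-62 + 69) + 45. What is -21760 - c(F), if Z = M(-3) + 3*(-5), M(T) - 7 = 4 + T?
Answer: -21760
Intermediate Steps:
M(T) = 11 + T (M(T) = 7 + (4 + T) = 11 + T)
F = 50 (F = -2 + ((-62 + 69) + 45) = -2 + (7 + 45) = -2 + 52 = 50)
Z = -7 (Z = (11 - 3) + 3*(-5) = 8 - 15 = -7)
c(j) = 0 (c(j) = 0*(-7) = 0)
-21760 - c(F) = -21760 - 1*0 = -21760 + 0 = -21760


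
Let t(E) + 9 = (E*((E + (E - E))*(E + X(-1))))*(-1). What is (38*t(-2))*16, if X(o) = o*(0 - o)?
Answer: 1824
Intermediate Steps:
X(o) = -o² (X(o) = o*(-o) = -o²)
t(E) = -9 - E²*(-1 + E) (t(E) = -9 + (E*((E + (E - E))*(E - 1*(-1)²)))*(-1) = -9 + (E*((E + 0)*(E - 1*1)))*(-1) = -9 + (E*(E*(E - 1)))*(-1) = -9 + (E*(E*(-1 + E)))*(-1) = -9 + (E²*(-1 + E))*(-1) = -9 - E²*(-1 + E))
(38*t(-2))*16 = (38*(-9 + (-2)² - 1*(-2)³))*16 = (38*(-9 + 4 - 1*(-8)))*16 = (38*(-9 + 4 + 8))*16 = (38*3)*16 = 114*16 = 1824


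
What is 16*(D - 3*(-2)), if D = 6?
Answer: 192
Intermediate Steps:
16*(D - 3*(-2)) = 16*(6 - 3*(-2)) = 16*(6 + 6) = 16*12 = 192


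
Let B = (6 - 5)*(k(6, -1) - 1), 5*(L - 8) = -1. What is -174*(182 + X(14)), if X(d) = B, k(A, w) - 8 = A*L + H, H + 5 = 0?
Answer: -200796/5 ≈ -40159.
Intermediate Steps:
H = -5 (H = -5 + 0 = -5)
L = 39/5 (L = 8 + (⅕)*(-1) = 8 - ⅕ = 39/5 ≈ 7.8000)
k(A, w) = 3 + 39*A/5 (k(A, w) = 8 + (A*(39/5) - 5) = 8 + (39*A/5 - 5) = 8 + (-5 + 39*A/5) = 3 + 39*A/5)
B = 244/5 (B = (6 - 5)*((3 + (39/5)*6) - 1) = 1*((3 + 234/5) - 1) = 1*(249/5 - 1) = 1*(244/5) = 244/5 ≈ 48.800)
X(d) = 244/5
-174*(182 + X(14)) = -174*(182 + 244/5) = -174*1154/5 = -200796/5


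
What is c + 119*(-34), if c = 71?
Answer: -3975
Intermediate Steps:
c + 119*(-34) = 71 + 119*(-34) = 71 - 4046 = -3975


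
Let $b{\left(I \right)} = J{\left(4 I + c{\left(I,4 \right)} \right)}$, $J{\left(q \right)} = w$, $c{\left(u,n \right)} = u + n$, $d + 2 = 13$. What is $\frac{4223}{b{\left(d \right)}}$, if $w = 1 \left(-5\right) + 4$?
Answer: $-4223$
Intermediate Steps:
$d = 11$ ($d = -2 + 13 = 11$)
$c{\left(u,n \right)} = n + u$
$w = -1$ ($w = -5 + 4 = -1$)
$J{\left(q \right)} = -1$
$b{\left(I \right)} = -1$
$\frac{4223}{b{\left(d \right)}} = \frac{4223}{-1} = 4223 \left(-1\right) = -4223$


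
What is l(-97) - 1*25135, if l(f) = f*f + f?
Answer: -15823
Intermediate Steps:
l(f) = f + f² (l(f) = f² + f = f + f²)
l(-97) - 1*25135 = -97*(1 - 97) - 1*25135 = -97*(-96) - 25135 = 9312 - 25135 = -15823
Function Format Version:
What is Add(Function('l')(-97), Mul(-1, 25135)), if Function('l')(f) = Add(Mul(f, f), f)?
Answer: -15823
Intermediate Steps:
Function('l')(f) = Add(f, Pow(f, 2)) (Function('l')(f) = Add(Pow(f, 2), f) = Add(f, Pow(f, 2)))
Add(Function('l')(-97), Mul(-1, 25135)) = Add(Mul(-97, Add(1, -97)), Mul(-1, 25135)) = Add(Mul(-97, -96), -25135) = Add(9312, -25135) = -15823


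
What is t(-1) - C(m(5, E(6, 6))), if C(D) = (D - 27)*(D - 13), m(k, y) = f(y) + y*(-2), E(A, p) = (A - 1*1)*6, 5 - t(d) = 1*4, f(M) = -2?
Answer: -6674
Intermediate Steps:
t(d) = 1 (t(d) = 5 - 4 = 1)
E(A, p) = -6 + 6*A (E(A, p) = (A - 1)*6 = (-1 + A)*6 = -6 + 6*A)
m(k, y) = -2 - 2*y (m(k, y) = -2 + y*(-2) = -2 - 2*y)
C(D) = (-27 + D)*(-13 + D)
t(-1) - C(m(5, E(6, 6))) = 1 - (351 + (-2 - 2*(-6 + 6*6))² - 40*(-2 - 2*(-6 + 6*6))) = 1 - (351 + (-2 - 2*(-6 + 36))² - 40*(-2 - 2*(-6 + 36))) = 1 - (351 + (-2 - 2*30)² - 40*(-2 - 2*30)) = 1 - (351 + (-2 - 60)² - 40*(-2 - 60)) = 1 - (351 + (-62)² - 40*(-62)) = 1 - (351 + 3844 + 2480) = 1 - 1*6675 = 1 - 6675 = -6674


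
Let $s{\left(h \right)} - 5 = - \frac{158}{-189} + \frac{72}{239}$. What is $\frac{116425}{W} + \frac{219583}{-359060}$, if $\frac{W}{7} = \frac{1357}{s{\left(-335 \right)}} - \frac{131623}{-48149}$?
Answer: $\frac{21284837077719146157}{288838427479547260} \approx 73.691$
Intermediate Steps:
$s{\left(h \right)} = \frac{277225}{45171}$ ($s{\left(h \right)} = 5 + \left(- \frac{158}{-189} + \frac{72}{239}\right) = 5 + \left(\left(-158\right) \left(- \frac{1}{189}\right) + 72 \cdot \frac{1}{239}\right) = 5 + \left(\frac{158}{189} + \frac{72}{239}\right) = 5 + \frac{51370}{45171} = \frac{277225}{45171}$)
$W = \frac{20915164915246}{13348106525}$ ($W = 7 \left(\frac{1357}{\frac{277225}{45171}} - \frac{131623}{-48149}\right) = 7 \left(1357 \cdot \frac{45171}{277225} - - \frac{131623}{48149}\right) = 7 \left(\frac{61297047}{277225} + \frac{131623}{48149}\right) = 7 \cdot \frac{2987880702178}{13348106525} = \frac{20915164915246}{13348106525} \approx 1566.9$)
$\frac{116425}{W} + \frac{219583}{-359060} = \frac{116425}{\frac{20915164915246}{13348106525}} + \frac{219583}{-359060} = 116425 \cdot \frac{13348106525}{20915164915246} + 219583 \left(- \frac{1}{359060}\right) = \frac{1554053302173125}{20915164915246} - \frac{16891}{27620} = \frac{21284837077719146157}{288838427479547260}$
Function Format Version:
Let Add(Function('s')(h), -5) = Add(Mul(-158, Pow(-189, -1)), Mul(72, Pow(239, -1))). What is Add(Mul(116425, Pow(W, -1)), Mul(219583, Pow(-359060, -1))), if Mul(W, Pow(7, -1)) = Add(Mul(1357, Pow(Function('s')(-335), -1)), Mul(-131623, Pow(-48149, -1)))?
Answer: Rational(21284837077719146157, 288838427479547260) ≈ 73.691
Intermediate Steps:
Function('s')(h) = Rational(277225, 45171) (Function('s')(h) = Add(5, Add(Mul(-158, Pow(-189, -1)), Mul(72, Pow(239, -1)))) = Add(5, Add(Mul(-158, Rational(-1, 189)), Mul(72, Rational(1, 239)))) = Add(5, Add(Rational(158, 189), Rational(72, 239))) = Add(5, Rational(51370, 45171)) = Rational(277225, 45171))
W = Rational(20915164915246, 13348106525) (W = Mul(7, Add(Mul(1357, Pow(Rational(277225, 45171), -1)), Mul(-131623, Pow(-48149, -1)))) = Mul(7, Add(Mul(1357, Rational(45171, 277225)), Mul(-131623, Rational(-1, 48149)))) = Mul(7, Add(Rational(61297047, 277225), Rational(131623, 48149))) = Mul(7, Rational(2987880702178, 13348106525)) = Rational(20915164915246, 13348106525) ≈ 1566.9)
Add(Mul(116425, Pow(W, -1)), Mul(219583, Pow(-359060, -1))) = Add(Mul(116425, Pow(Rational(20915164915246, 13348106525), -1)), Mul(219583, Pow(-359060, -1))) = Add(Mul(116425, Rational(13348106525, 20915164915246)), Mul(219583, Rational(-1, 359060))) = Add(Rational(1554053302173125, 20915164915246), Rational(-16891, 27620)) = Rational(21284837077719146157, 288838427479547260)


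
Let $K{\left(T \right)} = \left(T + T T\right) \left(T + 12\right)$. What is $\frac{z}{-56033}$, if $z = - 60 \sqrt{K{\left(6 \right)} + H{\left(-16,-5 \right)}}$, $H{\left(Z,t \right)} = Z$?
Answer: $\frac{120 \sqrt{185}}{56033} \approx 0.029129$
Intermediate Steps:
$K{\left(T \right)} = \left(12 + T\right) \left(T + T^{2}\right)$ ($K{\left(T \right)} = \left(T + T^{2}\right) \left(12 + T\right) = \left(12 + T\right) \left(T + T^{2}\right)$)
$z = - 120 \sqrt{185}$ ($z = - 60 \sqrt{6 \left(12 + 6^{2} + 13 \cdot 6\right) - 16} = - 60 \sqrt{6 \left(12 + 36 + 78\right) - 16} = - 60 \sqrt{6 \cdot 126 - 16} = - 60 \sqrt{756 - 16} = - 60 \sqrt{740} = - 60 \cdot 2 \sqrt{185} = - 120 \sqrt{185} \approx -1632.2$)
$\frac{z}{-56033} = \frac{\left(-120\right) \sqrt{185}}{-56033} = - 120 \sqrt{185} \left(- \frac{1}{56033}\right) = \frac{120 \sqrt{185}}{56033}$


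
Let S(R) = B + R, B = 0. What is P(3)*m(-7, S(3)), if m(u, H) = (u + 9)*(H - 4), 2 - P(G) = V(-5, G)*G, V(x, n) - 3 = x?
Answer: -16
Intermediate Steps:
V(x, n) = 3 + x
P(G) = 2 + 2*G (P(G) = 2 - (3 - 5)*G = 2 - (-2)*G = 2 + 2*G)
S(R) = R (S(R) = 0 + R = R)
m(u, H) = (-4 + H)*(9 + u) (m(u, H) = (9 + u)*(-4 + H) = (-4 + H)*(9 + u))
P(3)*m(-7, S(3)) = (2 + 2*3)*(-36 - 4*(-7) + 9*3 + 3*(-7)) = (2 + 6)*(-36 + 28 + 27 - 21) = 8*(-2) = -16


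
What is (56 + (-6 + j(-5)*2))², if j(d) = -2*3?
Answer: 1444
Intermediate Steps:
j(d) = -6
(56 + (-6 + j(-5)*2))² = (56 + (-6 - 6*2))² = (56 + (-6 - 12))² = (56 - 18)² = 38² = 1444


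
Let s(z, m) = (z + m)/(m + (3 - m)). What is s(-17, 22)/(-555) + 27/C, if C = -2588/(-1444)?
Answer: 3245104/215451 ≈ 15.062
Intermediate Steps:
C = 647/361 (C = -2588*(-1/1444) = 647/361 ≈ 1.7922)
s(z, m) = m/3 + z/3 (s(z, m) = (m + z)/3 = (m + z)*(1/3) = m/3 + z/3)
s(-17, 22)/(-555) + 27/C = ((1/3)*22 + (1/3)*(-17))/(-555) + 27/(647/361) = (22/3 - 17/3)*(-1/555) + 27*(361/647) = (5/3)*(-1/555) + 9747/647 = -1/333 + 9747/647 = 3245104/215451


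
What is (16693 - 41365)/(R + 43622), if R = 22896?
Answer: -12336/33259 ≈ -0.37091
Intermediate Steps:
(16693 - 41365)/(R + 43622) = (16693 - 41365)/(22896 + 43622) = -24672/66518 = -24672*1/66518 = -12336/33259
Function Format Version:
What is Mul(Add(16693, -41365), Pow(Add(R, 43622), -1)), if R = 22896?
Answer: Rational(-12336, 33259) ≈ -0.37091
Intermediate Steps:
Mul(Add(16693, -41365), Pow(Add(R, 43622), -1)) = Mul(Add(16693, -41365), Pow(Add(22896, 43622), -1)) = Mul(-24672, Pow(66518, -1)) = Mul(-24672, Rational(1, 66518)) = Rational(-12336, 33259)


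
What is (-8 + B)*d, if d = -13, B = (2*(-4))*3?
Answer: 416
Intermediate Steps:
B = -24 (B = -8*3 = -24)
(-8 + B)*d = (-8 - 24)*(-13) = -32*(-13) = 416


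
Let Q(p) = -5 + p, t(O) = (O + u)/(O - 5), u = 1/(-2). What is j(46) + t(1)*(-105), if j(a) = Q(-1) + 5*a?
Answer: 1897/8 ≈ 237.13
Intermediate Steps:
u = -½ ≈ -0.50000
t(O) = (-½ + O)/(-5 + O) (t(O) = (O - ½)/(O - 5) = (-½ + O)/(-5 + O))
j(a) = -6 + 5*a (j(a) = (-5 - 1) + 5*a = -6 + 5*a)
j(46) + t(1)*(-105) = (-6 + 5*46) + ((-½ + 1)/(-5 + 1))*(-105) = (-6 + 230) + ((½)/(-4))*(-105) = 224 - ¼*½*(-105) = 224 - ⅛*(-105) = 224 + 105/8 = 1897/8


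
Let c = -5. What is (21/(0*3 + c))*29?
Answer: -609/5 ≈ -121.80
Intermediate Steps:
(21/(0*3 + c))*29 = (21/(0*3 - 5))*29 = (21/(0 - 5))*29 = (21/(-5))*29 = -⅕*21*29 = -21/5*29 = -609/5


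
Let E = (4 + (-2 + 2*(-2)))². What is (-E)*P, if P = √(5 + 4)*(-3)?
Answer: 36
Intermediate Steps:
E = 4 (E = (4 + (-2 - 4))² = (4 - 6)² = (-2)² = 4)
P = -9 (P = √9*(-3) = 3*(-3) = -9)
(-E)*P = -1*4*(-9) = -4*(-9) = 36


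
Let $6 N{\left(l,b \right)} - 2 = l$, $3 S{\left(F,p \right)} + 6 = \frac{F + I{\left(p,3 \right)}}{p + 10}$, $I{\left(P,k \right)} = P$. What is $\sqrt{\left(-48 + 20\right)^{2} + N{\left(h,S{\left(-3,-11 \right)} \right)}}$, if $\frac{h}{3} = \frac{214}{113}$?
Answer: $\frac{\sqrt{90245190}}{339} \approx 28.023$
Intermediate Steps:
$h = \frac{642}{113}$ ($h = 3 \cdot \frac{214}{113} = \frac{642}{113} \approx 5.6814$)
$S{\left(F,p \right)} = -2 + \frac{F + p}{3 \left(10 + p\right)}$ ($S{\left(F,p \right)} = -2 + \frac{\left(F + p\right) \frac{1}{p + 10}}{3} = -2 + \frac{\left(F + p\right) \frac{1}{10 + p}}{3} = -2 + \frac{\frac{1}{10 + p} \left(F + p\right)}{3} = -2 + \frac{F + p}{3 \left(10 + p\right)}$)
$N{\left(l,b \right)} = \frac{1}{3} + \frac{l}{6}$
$\sqrt{\left(-48 + 20\right)^{2} + N{\left(h,S{\left(-3,-11 \right)} \right)}} = \sqrt{\left(-48 + 20\right)^{2} + \left(\frac{1}{3} + \frac{1}{6} \cdot \frac{642}{113}\right)} = \sqrt{\left(-28\right)^{2} + \left(\frac{1}{3} + \frac{107}{113}\right)} = \sqrt{784 + \frac{434}{339}} = \sqrt{\frac{266210}{339}} = \frac{\sqrt{90245190}}{339}$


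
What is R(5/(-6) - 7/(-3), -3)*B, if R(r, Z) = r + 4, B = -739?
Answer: -8129/2 ≈ -4064.5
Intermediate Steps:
R(r, Z) = 4 + r
R(5/(-6) - 7/(-3), -3)*B = (4 + (5/(-6) - 7/(-3)))*(-739) = (4 + (5*(-1/6) - 7*(-1/3)))*(-739) = (4 + (-5/6 + 7/3))*(-739) = (4 + 3/2)*(-739) = (11/2)*(-739) = -8129/2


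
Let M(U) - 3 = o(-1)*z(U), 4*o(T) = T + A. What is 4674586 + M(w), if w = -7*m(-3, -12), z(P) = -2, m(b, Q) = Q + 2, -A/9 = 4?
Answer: 9349215/2 ≈ 4.6746e+6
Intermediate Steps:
A = -36 (A = -9*4 = -36)
m(b, Q) = 2 + Q
w = 70 (w = -7*(2 - 12) = -7*(-10) = 70)
o(T) = -9 + T/4 (o(T) = (T - 36)/4 = (-36 + T)/4 = -9 + T/4)
M(U) = 43/2 (M(U) = 3 + (-9 + (¼)*(-1))*(-2) = 3 + (-9 - ¼)*(-2) = 3 - 37/4*(-2) = 3 + 37/2 = 43/2)
4674586 + M(w) = 4674586 + 43/2 = 9349215/2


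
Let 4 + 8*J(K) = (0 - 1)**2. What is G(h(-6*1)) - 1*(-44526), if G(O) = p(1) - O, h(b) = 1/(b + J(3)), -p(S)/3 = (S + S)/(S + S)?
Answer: 2270681/51 ≈ 44523.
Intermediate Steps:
p(S) = -3 (p(S) = -3*(S + S)/(S + S) = -3*2*S/(2*S) = -3*2*S*1/(2*S) = -3*1 = -3)
J(K) = -3/8 (J(K) = -1/2 + (0 - 1)**2/8 = -1/2 + (1/8)*(-1)**2 = -1/2 + (1/8)*1 = -1/2 + 1/8 = -3/8)
h(b) = 1/(-3/8 + b) (h(b) = 1/(b - 3/8) = 1/(-3/8 + b))
G(O) = -3 - O
G(h(-6*1)) - 1*(-44526) = (-3 - 8/(-3 + 8*(-6*1))) - 1*(-44526) = (-3 - 8/(-3 + 8*(-6))) + 44526 = (-3 - 8/(-3 - 48)) + 44526 = (-3 - 8/(-51)) + 44526 = (-3 - 8*(-1)/51) + 44526 = (-3 - 1*(-8/51)) + 44526 = (-3 + 8/51) + 44526 = -145/51 + 44526 = 2270681/51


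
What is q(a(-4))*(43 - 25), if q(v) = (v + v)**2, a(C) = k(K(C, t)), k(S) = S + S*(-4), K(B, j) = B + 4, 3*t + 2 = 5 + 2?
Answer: 0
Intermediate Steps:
t = 5/3 (t = -2/3 + (5 + 2)/3 = -2/3 + (1/3)*7 = -2/3 + 7/3 = 5/3 ≈ 1.6667)
K(B, j) = 4 + B
k(S) = -3*S (k(S) = S - 4*S = -3*S)
a(C) = -12 - 3*C (a(C) = -3*(4 + C) = -12 - 3*C)
q(v) = 4*v**2 (q(v) = (2*v)**2 = 4*v**2)
q(a(-4))*(43 - 25) = (4*(-12 - 3*(-4))**2)*(43 - 25) = (4*(-12 + 12)**2)*18 = (4*0**2)*18 = (4*0)*18 = 0*18 = 0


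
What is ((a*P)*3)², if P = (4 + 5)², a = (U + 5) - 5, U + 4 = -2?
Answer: 2125764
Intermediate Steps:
U = -6 (U = -4 - 2 = -6)
a = -6 (a = (-6 + 5) - 5 = -1 - 5 = -6)
P = 81 (P = 9² = 81)
((a*P)*3)² = (-6*81*3)² = (-486*3)² = (-1458)² = 2125764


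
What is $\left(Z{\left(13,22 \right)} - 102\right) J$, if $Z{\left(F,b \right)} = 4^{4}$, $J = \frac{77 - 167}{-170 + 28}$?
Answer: $\frac{6930}{71} \approx 97.606$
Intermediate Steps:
$J = \frac{45}{71}$ ($J = - \frac{90}{-142} = \left(-90\right) \left(- \frac{1}{142}\right) = \frac{45}{71} \approx 0.6338$)
$Z{\left(F,b \right)} = 256$
$\left(Z{\left(13,22 \right)} - 102\right) J = \left(256 - 102\right) \frac{45}{71} = 154 \cdot \frac{45}{71} = \frac{6930}{71}$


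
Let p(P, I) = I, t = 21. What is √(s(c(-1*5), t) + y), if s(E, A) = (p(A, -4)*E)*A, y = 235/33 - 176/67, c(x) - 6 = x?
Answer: I*√388665057/2211 ≈ 8.9166*I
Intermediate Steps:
c(x) = 6 + x
y = 9937/2211 (y = 235*(1/33) - 176*1/67 = 235/33 - 176/67 = 9937/2211 ≈ 4.4943)
s(E, A) = -4*A*E (s(E, A) = (-4*E)*A = -4*A*E)
√(s(c(-1*5), t) + y) = √(-4*21*(6 - 1*5) + 9937/2211) = √(-4*21*(6 - 5) + 9937/2211) = √(-4*21*1 + 9937/2211) = √(-84 + 9937/2211) = √(-175787/2211) = I*√388665057/2211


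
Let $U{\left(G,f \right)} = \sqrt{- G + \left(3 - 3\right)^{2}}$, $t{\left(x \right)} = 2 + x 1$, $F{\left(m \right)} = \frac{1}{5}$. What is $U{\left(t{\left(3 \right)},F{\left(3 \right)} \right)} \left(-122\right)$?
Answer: $- 122 i \sqrt{5} \approx - 272.8 i$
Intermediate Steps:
$F{\left(m \right)} = \frac{1}{5}$
$t{\left(x \right)} = 2 + x$
$U{\left(G,f \right)} = \sqrt{- G}$ ($U{\left(G,f \right)} = \sqrt{- G + 0^{2}} = \sqrt{- G + 0} = \sqrt{- G}$)
$U{\left(t{\left(3 \right)},F{\left(3 \right)} \right)} \left(-122\right) = \sqrt{- (2 + 3)} \left(-122\right) = \sqrt{\left(-1\right) 5} \left(-122\right) = \sqrt{-5} \left(-122\right) = i \sqrt{5} \left(-122\right) = - 122 i \sqrt{5}$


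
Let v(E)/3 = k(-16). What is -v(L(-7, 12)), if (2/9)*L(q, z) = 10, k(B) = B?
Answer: 48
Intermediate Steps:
L(q, z) = 45 (L(q, z) = (9/2)*10 = 45)
v(E) = -48 (v(E) = 3*(-16) = -48)
-v(L(-7, 12)) = -1*(-48) = 48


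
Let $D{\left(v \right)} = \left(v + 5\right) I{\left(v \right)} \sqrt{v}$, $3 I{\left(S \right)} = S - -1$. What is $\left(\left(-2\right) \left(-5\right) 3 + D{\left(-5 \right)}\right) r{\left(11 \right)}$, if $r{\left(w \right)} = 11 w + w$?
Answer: $3960$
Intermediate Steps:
$I{\left(S \right)} = \frac{1}{3} + \frac{S}{3}$ ($I{\left(S \right)} = \frac{S - -1}{3} = \frac{S + 1}{3} = \frac{1 + S}{3} = \frac{1}{3} + \frac{S}{3}$)
$r{\left(w \right)} = 12 w$
$D{\left(v \right)} = \sqrt{v} \left(5 + v\right) \left(\frac{1}{3} + \frac{v}{3}\right)$ ($D{\left(v \right)} = \left(v + 5\right) \left(\frac{1}{3} + \frac{v}{3}\right) \sqrt{v} = \left(5 + v\right) \left(\frac{1}{3} + \frac{v}{3}\right) \sqrt{v} = \sqrt{v} \left(5 + v\right) \left(\frac{1}{3} + \frac{v}{3}\right)$)
$\left(\left(-2\right) \left(-5\right) 3 + D{\left(-5 \right)}\right) r{\left(11 \right)} = \left(\left(-2\right) \left(-5\right) 3 + \frac{\sqrt{-5} \left(1 - 5\right) \left(5 - 5\right)}{3}\right) 12 \cdot 11 = \left(10 \cdot 3 + \frac{1}{3} i \sqrt{5} \left(-4\right) 0\right) 132 = \left(30 + 0\right) 132 = 30 \cdot 132 = 3960$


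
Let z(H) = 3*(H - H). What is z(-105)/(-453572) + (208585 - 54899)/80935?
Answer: 153686/80935 ≈ 1.8989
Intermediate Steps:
z(H) = 0 (z(H) = 3*0 = 0)
z(-105)/(-453572) + (208585 - 54899)/80935 = 0/(-453572) + (208585 - 54899)/80935 = 0*(-1/453572) + 153686*(1/80935) = 0 + 153686/80935 = 153686/80935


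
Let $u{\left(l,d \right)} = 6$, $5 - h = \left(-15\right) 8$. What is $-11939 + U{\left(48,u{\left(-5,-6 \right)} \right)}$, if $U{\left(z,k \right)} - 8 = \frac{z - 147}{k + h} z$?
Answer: $- \frac{1567713}{131} \approx -11967.0$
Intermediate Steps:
$h = 125$ ($h = 5 - \left(-15\right) 8 = 5 - -120 = 5 + 120 = 125$)
$U{\left(z,k \right)} = 8 + \frac{z \left(-147 + z\right)}{125 + k}$ ($U{\left(z,k \right)} = 8 + \frac{z - 147}{k + 125} z = 8 + \frac{-147 + z}{125 + k} z = 8 + \frac{z \left(-147 + z\right)}{125 + k}$)
$-11939 + U{\left(48,u{\left(-5,-6 \right)} \right)} = -11939 + \frac{1000 + 48^{2} - 7056 + 8 \cdot 6}{125 + 6} = -11939 + \frac{1000 + 2304 - 7056 + 48}{131} = -11939 + \frac{1}{131} \left(-3704\right) = -11939 - \frac{3704}{131} = - \frac{1567713}{131}$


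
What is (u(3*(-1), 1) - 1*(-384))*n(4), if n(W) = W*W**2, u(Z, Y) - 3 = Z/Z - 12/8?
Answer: 24736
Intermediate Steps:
u(Z, Y) = 5/2 (u(Z, Y) = 3 + (Z/Z - 12/8) = 3 + (1 - 12*1/8) = 3 + (1 - 3/2) = 3 - 1/2 = 5/2)
n(W) = W**3
(u(3*(-1), 1) - 1*(-384))*n(4) = (5/2 - 1*(-384))*4**3 = (5/2 + 384)*64 = (773/2)*64 = 24736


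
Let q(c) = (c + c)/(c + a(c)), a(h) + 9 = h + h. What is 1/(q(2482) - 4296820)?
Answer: -7437/31955445376 ≈ -2.3273e-7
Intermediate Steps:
a(h) = -9 + 2*h (a(h) = -9 + (h + h) = -9 + 2*h)
q(c) = 2*c/(-9 + 3*c) (q(c) = (c + c)/(c + (-9 + 2*c)) = (2*c)/(-9 + 3*c) = 2*c/(-9 + 3*c))
1/(q(2482) - 4296820) = 1/((⅔)*2482/(-3 + 2482) - 4296820) = 1/((⅔)*2482/2479 - 4296820) = 1/((⅔)*2482*(1/2479) - 4296820) = 1/(4964/7437 - 4296820) = 1/(-31955445376/7437) = -7437/31955445376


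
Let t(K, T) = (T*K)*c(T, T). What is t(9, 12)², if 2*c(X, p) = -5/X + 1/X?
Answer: 324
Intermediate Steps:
c(X, p) = -2/X (c(X, p) = (-5/X + 1/X)/2 = (-4/X)/2 = -2/X)
t(K, T) = -2*K (t(K, T) = (T*K)*(-2/T) = (K*T)*(-2/T) = -2*K)
t(9, 12)² = (-2*9)² = (-18)² = 324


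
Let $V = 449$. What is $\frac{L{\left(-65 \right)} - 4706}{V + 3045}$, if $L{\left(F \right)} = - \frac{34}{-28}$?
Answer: $- \frac{65867}{48916} \approx -1.3465$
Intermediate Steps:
$L{\left(F \right)} = \frac{17}{14}$ ($L{\left(F \right)} = \left(-34\right) \left(- \frac{1}{28}\right) = \frac{17}{14}$)
$\frac{L{\left(-65 \right)} - 4706}{V + 3045} = \frac{\frac{17}{14} - 4706}{449 + 3045} = - \frac{65867}{14 \cdot 3494} = \left(- \frac{65867}{14}\right) \frac{1}{3494} = - \frac{65867}{48916}$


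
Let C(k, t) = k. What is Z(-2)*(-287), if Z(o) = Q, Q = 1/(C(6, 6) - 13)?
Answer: 41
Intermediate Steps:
Q = -⅐ (Q = 1/(6 - 13) = 1/(-7) = -⅐ ≈ -0.14286)
Z(o) = -⅐
Z(-2)*(-287) = -⅐*(-287) = 41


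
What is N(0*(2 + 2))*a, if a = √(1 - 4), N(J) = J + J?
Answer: 0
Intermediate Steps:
N(J) = 2*J
a = I*√3 (a = √(-3) = I*√3 ≈ 1.732*I)
N(0*(2 + 2))*a = (2*(0*(2 + 2)))*(I*√3) = (2*(0*4))*(I*√3) = (2*0)*(I*√3) = 0*(I*√3) = 0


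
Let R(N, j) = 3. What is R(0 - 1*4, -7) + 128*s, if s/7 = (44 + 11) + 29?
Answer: 75267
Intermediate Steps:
s = 588 (s = 7*((44 + 11) + 29) = 7*(55 + 29) = 7*84 = 588)
R(0 - 1*4, -7) + 128*s = 3 + 128*588 = 3 + 75264 = 75267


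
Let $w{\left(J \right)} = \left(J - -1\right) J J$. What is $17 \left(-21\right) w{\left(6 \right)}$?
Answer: $-89964$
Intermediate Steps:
$w{\left(J \right)} = J^{2} \left(1 + J\right)$ ($w{\left(J \right)} = \left(J + 1\right) J J = \left(1 + J\right) J J = J \left(1 + J\right) J = J^{2} \left(1 + J\right)$)
$17 \left(-21\right) w{\left(6 \right)} = 17 \left(-21\right) 6^{2} \left(1 + 6\right) = - 357 \cdot 36 \cdot 7 = \left(-357\right) 252 = -89964$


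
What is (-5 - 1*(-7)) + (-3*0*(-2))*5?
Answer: 2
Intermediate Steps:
(-5 - 1*(-7)) + (-3*0*(-2))*5 = (-5 + 7) + (0*(-2))*5 = 2 + 0*5 = 2 + 0 = 2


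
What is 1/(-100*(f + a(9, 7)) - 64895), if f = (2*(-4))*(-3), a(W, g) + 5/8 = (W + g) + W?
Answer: -2/139465 ≈ -1.4341e-5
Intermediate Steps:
a(W, g) = -5/8 + g + 2*W (a(W, g) = -5/8 + ((W + g) + W) = -5/8 + (g + 2*W) = -5/8 + g + 2*W)
f = 24 (f = -8*(-3) = 24)
1/(-100*(f + a(9, 7)) - 64895) = 1/(-100*(24 + (-5/8 + 7 + 2*9)) - 64895) = 1/(-100*(24 + (-5/8 + 7 + 18)) - 64895) = 1/(-100*(24 + 195/8) - 64895) = 1/(-100*387/8 - 64895) = 1/(-9675/2 - 64895) = 1/(-139465/2) = -2/139465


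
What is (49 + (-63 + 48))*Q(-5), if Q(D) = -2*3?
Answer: -204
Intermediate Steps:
Q(D) = -6
(49 + (-63 + 48))*Q(-5) = (49 + (-63 + 48))*(-6) = (49 - 15)*(-6) = 34*(-6) = -204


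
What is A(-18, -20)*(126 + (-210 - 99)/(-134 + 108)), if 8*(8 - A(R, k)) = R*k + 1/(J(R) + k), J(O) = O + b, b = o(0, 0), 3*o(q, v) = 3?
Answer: -39259335/7696 ≈ -5101.3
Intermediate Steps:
o(q, v) = 1 (o(q, v) = (1/3)*3 = 1)
b = 1
J(O) = 1 + O (J(O) = O + 1 = 1 + O)
A(R, k) = 8 - 1/(8*(1 + R + k)) - R*k/8 (A(R, k) = 8 - (R*k + 1/((1 + R) + k))/8 = 8 - (R*k + 1/(1 + R + k))/8 = 8 - (1/(1 + R + k) + R*k)/8 = 8 + (-1/(8*(1 + R + k)) - R*k/8) = 8 - 1/(8*(1 + R + k)) - R*k/8)
A(-18, -20)*(126 + (-210 - 99)/(-134 + 108)) = ((63 + 64*(-18) + 64*(-20) - 1*(-18)*(-20)**2 - 1*(-18)*(-20)*(1 - 18))/(8*(1 - 18 - 20)))*(126 + (-210 - 99)/(-134 + 108)) = ((1/8)*(63 - 1152 - 1280 - 1*(-18)*400 - 1*(-18)*(-20)*(-17))/(-37))*(126 - 309/(-26)) = ((1/8)*(-1/37)*(63 - 1152 - 1280 + 7200 + 6120))*(126 - 309*(-1/26)) = ((1/8)*(-1/37)*10951)*(126 + 309/26) = -10951/296*3585/26 = -39259335/7696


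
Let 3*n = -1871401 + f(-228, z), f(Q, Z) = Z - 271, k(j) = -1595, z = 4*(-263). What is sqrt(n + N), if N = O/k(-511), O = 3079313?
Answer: I*sqrt(14336973560415)/4785 ≈ 791.31*I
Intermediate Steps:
z = -1052
N = -3079313/1595 (N = 3079313/(-1595) = 3079313*(-1/1595) = -3079313/1595 ≈ -1930.6)
f(Q, Z) = -271 + Z
n = -1872724/3 (n = (-1871401 + (-271 - 1052))/3 = (-1871401 - 1323)/3 = (1/3)*(-1872724) = -1872724/3 ≈ -6.2424e+5)
sqrt(n + N) = sqrt(-1872724/3 - 3079313/1595) = sqrt(-2996232719/4785) = I*sqrt(14336973560415)/4785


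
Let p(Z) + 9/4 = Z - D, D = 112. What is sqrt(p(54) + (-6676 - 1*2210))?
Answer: I*sqrt(35785)/2 ≈ 94.585*I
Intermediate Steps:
p(Z) = -457/4 + Z (p(Z) = -9/4 + (Z - 1*112) = -9/4 + (Z - 112) = -9/4 + (-112 + Z) = -457/4 + Z)
sqrt(p(54) + (-6676 - 1*2210)) = sqrt((-457/4 + 54) + (-6676 - 1*2210)) = sqrt(-241/4 + (-6676 - 2210)) = sqrt(-241/4 - 8886) = sqrt(-35785/4) = I*sqrt(35785)/2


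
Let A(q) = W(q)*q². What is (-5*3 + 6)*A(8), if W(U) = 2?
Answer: -1152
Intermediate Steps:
A(q) = 2*q²
(-5*3 + 6)*A(8) = (-5*3 + 6)*(2*8²) = (-15 + 6)*(2*64) = -9*128 = -1152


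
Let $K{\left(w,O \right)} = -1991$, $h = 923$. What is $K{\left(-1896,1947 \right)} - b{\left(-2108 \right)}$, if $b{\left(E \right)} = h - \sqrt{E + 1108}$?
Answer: $-2914 + 10 i \sqrt{10} \approx -2914.0 + 31.623 i$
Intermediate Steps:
$b{\left(E \right)} = 923 - \sqrt{1108 + E}$ ($b{\left(E \right)} = 923 - \sqrt{E + 1108} = 923 - \sqrt{1108 + E}$)
$K{\left(-1896,1947 \right)} - b{\left(-2108 \right)} = -1991 - \left(923 - \sqrt{1108 - 2108}\right) = -1991 - \left(923 - \sqrt{-1000}\right) = -1991 - \left(923 - 10 i \sqrt{10}\right) = -2914 + 10 i \sqrt{10}$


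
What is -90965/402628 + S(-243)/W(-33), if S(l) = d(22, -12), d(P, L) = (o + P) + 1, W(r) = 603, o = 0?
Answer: -45591451/242784684 ≈ -0.18779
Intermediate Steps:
d(P, L) = 1 + P (d(P, L) = (0 + P) + 1 = P + 1 = 1 + P)
S(l) = 23 (S(l) = 1 + 22 = 23)
-90965/402628 + S(-243)/W(-33) = -90965/402628 + 23/603 = -45591451/242784684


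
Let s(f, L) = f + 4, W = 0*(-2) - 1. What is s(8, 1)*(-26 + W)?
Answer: -324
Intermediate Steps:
W = -1 (W = 0 - 1 = -1)
s(f, L) = 4 + f
s(8, 1)*(-26 + W) = (4 + 8)*(-26 - 1) = 12*(-27) = -324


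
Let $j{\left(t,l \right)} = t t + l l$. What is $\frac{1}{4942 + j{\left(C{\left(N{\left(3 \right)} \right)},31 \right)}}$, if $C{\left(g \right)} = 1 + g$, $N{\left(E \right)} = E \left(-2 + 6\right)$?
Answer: $\frac{1}{6072} \approx 0.00016469$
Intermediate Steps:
$N{\left(E \right)} = 4 E$ ($N{\left(E \right)} = E 4 = 4 E$)
$j{\left(t,l \right)} = l^{2} + t^{2}$ ($j{\left(t,l \right)} = t^{2} + l^{2} = l^{2} + t^{2}$)
$\frac{1}{4942 + j{\left(C{\left(N{\left(3 \right)} \right)},31 \right)}} = \frac{1}{4942 + \left(31^{2} + \left(1 + 4 \cdot 3\right)^{2}\right)} = \frac{1}{4942 + \left(961 + \left(1 + 12\right)^{2}\right)} = \frac{1}{4942 + \left(961 + 13^{2}\right)} = \frac{1}{4942 + \left(961 + 169\right)} = \frac{1}{4942 + 1130} = \frac{1}{6072}$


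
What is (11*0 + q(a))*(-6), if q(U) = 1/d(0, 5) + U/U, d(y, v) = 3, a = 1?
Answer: -8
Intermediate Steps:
q(U) = 4/3 (q(U) = 1/3 + U/U = 1*(⅓) + 1 = ⅓ + 1 = 4/3)
(11*0 + q(a))*(-6) = (11*0 + 4/3)*(-6) = (0 + 4/3)*(-6) = (4/3)*(-6) = -8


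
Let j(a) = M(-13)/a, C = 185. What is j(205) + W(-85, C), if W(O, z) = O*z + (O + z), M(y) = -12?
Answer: -3203137/205 ≈ -15625.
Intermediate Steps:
W(O, z) = O + z + O*z
j(a) = -12/a
j(205) + W(-85, C) = -12/205 + (-85 + 185 - 85*185) = -12*1/205 + (-85 + 185 - 15725) = -12/205 - 15625 = -3203137/205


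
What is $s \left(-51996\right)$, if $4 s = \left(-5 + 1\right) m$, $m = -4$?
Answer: $-207984$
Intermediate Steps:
$s = 4$ ($s = \frac{\left(-5 + 1\right) \left(-4\right)}{4} = \frac{\left(-4\right) \left(-4\right)}{4} = \frac{1}{4} \cdot 16 = 4$)
$s \left(-51996\right) = 4 \left(-51996\right) = -207984$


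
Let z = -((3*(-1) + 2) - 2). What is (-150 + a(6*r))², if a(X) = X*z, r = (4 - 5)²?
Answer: 17424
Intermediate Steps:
r = 1 (r = (-1)² = 1)
z = 3 (z = -((-3 + 2) - 2) = -(-1 - 2) = -1*(-3) = 3)
a(X) = 3*X (a(X) = X*3 = 3*X)
(-150 + a(6*r))² = (-150 + 3*(6*1))² = (-150 + 3*6)² = (-150 + 18)² = (-132)² = 17424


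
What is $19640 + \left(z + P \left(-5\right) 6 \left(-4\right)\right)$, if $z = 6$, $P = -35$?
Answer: $15446$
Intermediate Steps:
$19640 + \left(z + P \left(-5\right) 6 \left(-4\right)\right) = 19640 + \left(6 - 35 \left(-5\right) 6 \left(-4\right)\right) = 19640 + \left(6 - 35 \left(\left(-30\right) \left(-4\right)\right)\right) = 19640 + \left(6 - 4200\right) = 19640 - 4194 = 15446$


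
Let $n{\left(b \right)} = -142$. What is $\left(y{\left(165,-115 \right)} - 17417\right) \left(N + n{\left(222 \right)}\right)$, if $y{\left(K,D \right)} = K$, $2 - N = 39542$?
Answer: $684593864$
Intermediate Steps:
$N = -39540$ ($N = 2 - 39542 = -39540$)
$\left(y{\left(165,-115 \right)} - 17417\right) \left(N + n{\left(222 \right)}\right) = \left(165 - 17417\right) \left(-39540 - 142\right) = \left(-17252\right) \left(-39682\right) = 684593864$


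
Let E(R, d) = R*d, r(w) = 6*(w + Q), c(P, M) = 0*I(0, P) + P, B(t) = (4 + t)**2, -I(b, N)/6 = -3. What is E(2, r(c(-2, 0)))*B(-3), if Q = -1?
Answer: -36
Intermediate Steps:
I(b, N) = 18 (I(b, N) = -6*(-3) = 18)
c(P, M) = P (c(P, M) = 0*18 + P = 0 + P = P)
r(w) = -6 + 6*w (r(w) = 6*(w - 1) = 6*(-1 + w) = -6 + 6*w)
E(2, r(c(-2, 0)))*B(-3) = (2*(-6 + 6*(-2)))*(4 - 3)**2 = (2*(-6 - 12))*1**2 = (2*(-18))*1 = -36*1 = -36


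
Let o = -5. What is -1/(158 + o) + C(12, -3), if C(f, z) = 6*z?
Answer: -2755/153 ≈ -18.007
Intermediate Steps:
-1/(158 + o) + C(12, -3) = -1/(158 - 5) + 6*(-3) = -1/153 - 18 = -2755/153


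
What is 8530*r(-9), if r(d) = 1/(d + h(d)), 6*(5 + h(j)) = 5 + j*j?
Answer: 25590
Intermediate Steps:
h(j) = -25/6 + j²/6 (h(j) = -5 + (5 + j*j)/6 = -5 + (5 + j²)/6 = -5 + (⅚ + j²/6) = -25/6 + j²/6)
r(d) = 1/(-25/6 + d + d²/6) (r(d) = 1/(d + (-25/6 + d²/6)) = 1/(-25/6 + d + d²/6))
8530*r(-9) = 8530*(6/(-25 + (-9)² + 6*(-9))) = 8530*(6/(-25 + 81 - 54)) = 8530*(6/2) = 8530*(6*(½)) = 8530*3 = 25590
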